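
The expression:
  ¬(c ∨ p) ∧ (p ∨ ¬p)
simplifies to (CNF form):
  ¬c ∧ ¬p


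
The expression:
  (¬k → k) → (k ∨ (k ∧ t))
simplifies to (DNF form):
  True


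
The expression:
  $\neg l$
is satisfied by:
  {l: False}


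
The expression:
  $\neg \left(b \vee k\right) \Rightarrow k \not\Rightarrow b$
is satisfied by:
  {b: True, k: True}
  {b: True, k: False}
  {k: True, b: False}


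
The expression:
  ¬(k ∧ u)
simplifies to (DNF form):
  ¬k ∨ ¬u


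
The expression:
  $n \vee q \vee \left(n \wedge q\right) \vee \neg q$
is always true.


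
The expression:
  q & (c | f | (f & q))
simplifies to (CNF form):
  q & (c | f)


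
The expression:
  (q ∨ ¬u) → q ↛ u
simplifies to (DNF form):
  (q ∧ ¬u) ∨ (u ∧ ¬q)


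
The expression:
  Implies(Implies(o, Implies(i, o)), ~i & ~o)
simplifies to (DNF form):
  ~i & ~o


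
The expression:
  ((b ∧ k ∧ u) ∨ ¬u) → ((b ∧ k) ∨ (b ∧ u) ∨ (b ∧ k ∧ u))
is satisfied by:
  {k: True, u: True, b: True}
  {k: True, u: True, b: False}
  {u: True, b: True, k: False}
  {u: True, b: False, k: False}
  {k: True, b: True, u: False}


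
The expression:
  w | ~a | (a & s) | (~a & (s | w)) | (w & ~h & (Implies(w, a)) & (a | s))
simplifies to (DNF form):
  s | w | ~a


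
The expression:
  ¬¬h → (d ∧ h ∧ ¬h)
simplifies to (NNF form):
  ¬h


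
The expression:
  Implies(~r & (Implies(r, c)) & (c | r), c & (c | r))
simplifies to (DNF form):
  True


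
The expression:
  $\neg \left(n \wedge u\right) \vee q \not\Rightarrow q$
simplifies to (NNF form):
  $\neg n \vee \neg u$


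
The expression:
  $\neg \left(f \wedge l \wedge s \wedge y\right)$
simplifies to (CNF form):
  $\neg f \vee \neg l \vee \neg s \vee \neg y$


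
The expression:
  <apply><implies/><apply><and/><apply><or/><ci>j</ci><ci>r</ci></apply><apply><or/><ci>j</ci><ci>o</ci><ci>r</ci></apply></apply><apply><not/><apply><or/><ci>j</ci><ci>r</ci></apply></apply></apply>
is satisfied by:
  {r: False, j: False}


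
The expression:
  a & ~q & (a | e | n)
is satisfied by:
  {a: True, q: False}


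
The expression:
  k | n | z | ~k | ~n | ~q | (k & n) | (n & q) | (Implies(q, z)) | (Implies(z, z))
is always true.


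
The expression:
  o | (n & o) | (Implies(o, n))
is always true.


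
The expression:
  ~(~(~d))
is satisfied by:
  {d: False}


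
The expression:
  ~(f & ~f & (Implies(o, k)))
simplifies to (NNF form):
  True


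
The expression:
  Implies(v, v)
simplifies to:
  True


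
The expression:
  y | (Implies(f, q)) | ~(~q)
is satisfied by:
  {y: True, q: True, f: False}
  {y: True, q: False, f: False}
  {q: True, y: False, f: False}
  {y: False, q: False, f: False}
  {f: True, y: True, q: True}
  {f: True, y: True, q: False}
  {f: True, q: True, y: False}


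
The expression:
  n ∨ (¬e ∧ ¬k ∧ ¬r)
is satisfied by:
  {n: True, e: False, r: False, k: False}
  {n: True, k: True, e: False, r: False}
  {n: True, r: True, e: False, k: False}
  {n: True, k: True, r: True, e: False}
  {n: True, e: True, r: False, k: False}
  {n: True, k: True, e: True, r: False}
  {n: True, r: True, e: True, k: False}
  {n: True, k: True, r: True, e: True}
  {k: False, e: False, r: False, n: False}


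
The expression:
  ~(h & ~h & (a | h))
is always true.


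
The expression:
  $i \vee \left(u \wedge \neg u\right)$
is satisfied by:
  {i: True}


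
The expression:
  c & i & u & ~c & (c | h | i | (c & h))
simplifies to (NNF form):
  False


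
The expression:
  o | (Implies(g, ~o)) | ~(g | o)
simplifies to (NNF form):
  True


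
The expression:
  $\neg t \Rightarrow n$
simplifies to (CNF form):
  $n \vee t$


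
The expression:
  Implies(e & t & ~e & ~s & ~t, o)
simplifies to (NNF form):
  True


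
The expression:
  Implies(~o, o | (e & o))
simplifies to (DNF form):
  o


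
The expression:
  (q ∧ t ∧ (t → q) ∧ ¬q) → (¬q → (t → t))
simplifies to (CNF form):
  True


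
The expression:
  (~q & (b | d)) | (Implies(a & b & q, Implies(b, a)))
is always true.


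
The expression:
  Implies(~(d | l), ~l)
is always true.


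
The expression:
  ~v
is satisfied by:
  {v: False}


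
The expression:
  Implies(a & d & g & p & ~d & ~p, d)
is always true.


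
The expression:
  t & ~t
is never true.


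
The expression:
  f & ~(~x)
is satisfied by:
  {x: True, f: True}


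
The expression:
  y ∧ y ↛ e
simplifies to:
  y ∧ ¬e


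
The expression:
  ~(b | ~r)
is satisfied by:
  {r: True, b: False}


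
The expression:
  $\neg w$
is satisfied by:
  {w: False}


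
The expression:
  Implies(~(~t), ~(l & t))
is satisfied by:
  {l: False, t: False}
  {t: True, l: False}
  {l: True, t: False}


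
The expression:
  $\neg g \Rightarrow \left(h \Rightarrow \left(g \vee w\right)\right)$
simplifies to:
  $g \vee w \vee \neg h$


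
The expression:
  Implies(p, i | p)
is always true.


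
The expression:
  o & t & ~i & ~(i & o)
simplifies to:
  o & t & ~i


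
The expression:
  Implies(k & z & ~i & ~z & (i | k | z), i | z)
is always true.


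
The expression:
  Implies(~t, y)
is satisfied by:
  {y: True, t: True}
  {y: True, t: False}
  {t: True, y: False}


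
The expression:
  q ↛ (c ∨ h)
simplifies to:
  q ∧ ¬c ∧ ¬h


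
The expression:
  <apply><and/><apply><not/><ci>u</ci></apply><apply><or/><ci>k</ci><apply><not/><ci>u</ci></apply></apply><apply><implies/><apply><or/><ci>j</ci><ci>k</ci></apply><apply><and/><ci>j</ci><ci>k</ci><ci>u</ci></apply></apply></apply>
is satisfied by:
  {u: False, j: False, k: False}


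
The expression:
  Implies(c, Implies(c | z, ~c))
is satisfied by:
  {c: False}


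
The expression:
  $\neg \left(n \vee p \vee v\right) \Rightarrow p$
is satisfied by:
  {n: True, v: True, p: True}
  {n: True, v: True, p: False}
  {n: True, p: True, v: False}
  {n: True, p: False, v: False}
  {v: True, p: True, n: False}
  {v: True, p: False, n: False}
  {p: True, v: False, n: False}


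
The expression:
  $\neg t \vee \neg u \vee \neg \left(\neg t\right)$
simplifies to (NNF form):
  $\text{True}$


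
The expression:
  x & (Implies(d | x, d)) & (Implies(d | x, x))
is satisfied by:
  {d: True, x: True}


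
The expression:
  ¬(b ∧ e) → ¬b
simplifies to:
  e ∨ ¬b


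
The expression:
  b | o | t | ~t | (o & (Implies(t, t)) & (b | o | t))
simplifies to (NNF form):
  True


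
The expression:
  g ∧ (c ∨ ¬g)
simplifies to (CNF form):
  c ∧ g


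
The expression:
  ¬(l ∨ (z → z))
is never true.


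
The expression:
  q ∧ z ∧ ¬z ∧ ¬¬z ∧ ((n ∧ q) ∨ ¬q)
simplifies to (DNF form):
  False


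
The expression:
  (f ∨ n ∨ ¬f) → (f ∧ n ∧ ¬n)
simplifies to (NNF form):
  False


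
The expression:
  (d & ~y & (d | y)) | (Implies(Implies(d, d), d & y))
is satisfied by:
  {d: True}


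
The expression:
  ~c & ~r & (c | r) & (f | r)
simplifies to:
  False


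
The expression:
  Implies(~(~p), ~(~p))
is always true.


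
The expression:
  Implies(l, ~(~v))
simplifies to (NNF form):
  v | ~l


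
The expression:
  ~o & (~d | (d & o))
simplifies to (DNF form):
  ~d & ~o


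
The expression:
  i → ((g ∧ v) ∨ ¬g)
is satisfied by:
  {v: True, g: False, i: False}
  {g: False, i: False, v: False}
  {i: True, v: True, g: False}
  {i: True, g: False, v: False}
  {v: True, g: True, i: False}
  {g: True, v: False, i: False}
  {i: True, g: True, v: True}


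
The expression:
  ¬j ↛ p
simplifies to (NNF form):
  p ∨ ¬j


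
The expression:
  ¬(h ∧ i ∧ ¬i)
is always true.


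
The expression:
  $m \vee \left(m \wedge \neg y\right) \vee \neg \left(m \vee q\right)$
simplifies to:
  $m \vee \neg q$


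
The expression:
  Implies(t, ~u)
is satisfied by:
  {u: False, t: False}
  {t: True, u: False}
  {u: True, t: False}


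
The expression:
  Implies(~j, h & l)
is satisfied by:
  {h: True, j: True, l: True}
  {h: True, j: True, l: False}
  {j: True, l: True, h: False}
  {j: True, l: False, h: False}
  {h: True, l: True, j: False}


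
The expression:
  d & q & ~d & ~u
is never true.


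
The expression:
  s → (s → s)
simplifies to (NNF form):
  True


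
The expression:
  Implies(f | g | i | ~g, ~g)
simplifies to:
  ~g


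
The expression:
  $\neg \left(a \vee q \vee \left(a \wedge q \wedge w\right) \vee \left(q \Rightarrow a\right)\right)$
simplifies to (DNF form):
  $\text{False}$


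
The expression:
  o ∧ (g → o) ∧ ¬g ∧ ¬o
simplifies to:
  False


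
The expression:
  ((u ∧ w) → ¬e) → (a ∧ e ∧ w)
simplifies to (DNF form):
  (a ∧ e ∧ w) ∨ (e ∧ u ∧ w)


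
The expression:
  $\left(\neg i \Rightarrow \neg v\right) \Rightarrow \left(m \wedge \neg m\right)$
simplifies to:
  $v \wedge \neg i$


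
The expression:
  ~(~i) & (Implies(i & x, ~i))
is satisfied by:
  {i: True, x: False}


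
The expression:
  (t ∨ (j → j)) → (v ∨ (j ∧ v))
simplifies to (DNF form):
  v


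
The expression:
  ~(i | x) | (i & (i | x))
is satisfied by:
  {i: True, x: False}
  {x: False, i: False}
  {x: True, i: True}


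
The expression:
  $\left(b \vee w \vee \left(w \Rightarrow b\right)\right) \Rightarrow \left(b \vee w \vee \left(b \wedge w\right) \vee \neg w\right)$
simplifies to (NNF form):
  $\text{True}$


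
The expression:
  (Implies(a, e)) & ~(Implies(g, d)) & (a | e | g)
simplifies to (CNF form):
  g & ~d & (e | ~a)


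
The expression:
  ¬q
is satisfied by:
  {q: False}


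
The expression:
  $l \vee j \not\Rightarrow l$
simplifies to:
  $j \vee l$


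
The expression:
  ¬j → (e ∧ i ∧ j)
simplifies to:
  j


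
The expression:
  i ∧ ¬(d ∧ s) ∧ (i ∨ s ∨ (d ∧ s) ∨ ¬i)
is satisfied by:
  {i: True, s: False, d: False}
  {d: True, i: True, s: False}
  {s: True, i: True, d: False}


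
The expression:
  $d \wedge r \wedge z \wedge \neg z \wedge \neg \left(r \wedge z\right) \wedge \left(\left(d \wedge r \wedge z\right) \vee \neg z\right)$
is never true.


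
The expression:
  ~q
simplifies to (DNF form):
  ~q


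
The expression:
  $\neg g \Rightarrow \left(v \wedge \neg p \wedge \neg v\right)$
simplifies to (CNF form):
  $g$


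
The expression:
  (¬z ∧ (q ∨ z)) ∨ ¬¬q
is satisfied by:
  {q: True}


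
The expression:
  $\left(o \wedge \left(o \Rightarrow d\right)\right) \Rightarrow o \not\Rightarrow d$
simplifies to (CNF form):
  $\neg d \vee \neg o$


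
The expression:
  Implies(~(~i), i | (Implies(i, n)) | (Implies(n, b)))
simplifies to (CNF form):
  True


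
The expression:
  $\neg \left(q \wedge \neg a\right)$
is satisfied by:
  {a: True, q: False}
  {q: False, a: False}
  {q: True, a: True}


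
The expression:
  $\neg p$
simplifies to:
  $\neg p$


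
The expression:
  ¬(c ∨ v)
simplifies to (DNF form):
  ¬c ∧ ¬v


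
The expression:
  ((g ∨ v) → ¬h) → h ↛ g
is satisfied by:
  {h: True}


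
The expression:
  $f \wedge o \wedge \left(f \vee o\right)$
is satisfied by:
  {f: True, o: True}


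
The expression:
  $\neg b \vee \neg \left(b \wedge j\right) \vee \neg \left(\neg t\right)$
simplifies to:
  $t \vee \neg b \vee \neg j$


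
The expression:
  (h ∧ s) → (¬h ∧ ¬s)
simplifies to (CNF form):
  ¬h ∨ ¬s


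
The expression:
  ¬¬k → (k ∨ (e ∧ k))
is always true.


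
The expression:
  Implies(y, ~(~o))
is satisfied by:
  {o: True, y: False}
  {y: False, o: False}
  {y: True, o: True}


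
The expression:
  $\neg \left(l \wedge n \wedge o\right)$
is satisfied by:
  {l: False, o: False, n: False}
  {n: True, l: False, o: False}
  {o: True, l: False, n: False}
  {n: True, o: True, l: False}
  {l: True, n: False, o: False}
  {n: True, l: True, o: False}
  {o: True, l: True, n: False}


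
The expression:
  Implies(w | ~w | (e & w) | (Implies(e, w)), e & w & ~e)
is never true.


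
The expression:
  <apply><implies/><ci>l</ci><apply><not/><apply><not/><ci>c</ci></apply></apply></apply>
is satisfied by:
  {c: True, l: False}
  {l: False, c: False}
  {l: True, c: True}


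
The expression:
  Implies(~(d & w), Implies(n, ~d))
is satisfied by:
  {w: True, d: False, n: False}
  {w: False, d: False, n: False}
  {n: True, w: True, d: False}
  {n: True, w: False, d: False}
  {d: True, w: True, n: False}
  {d: True, w: False, n: False}
  {d: True, n: True, w: True}


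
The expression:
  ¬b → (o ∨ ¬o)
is always true.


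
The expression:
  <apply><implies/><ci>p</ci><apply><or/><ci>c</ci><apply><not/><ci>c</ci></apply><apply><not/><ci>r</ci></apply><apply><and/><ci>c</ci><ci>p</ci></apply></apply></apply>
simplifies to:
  <true/>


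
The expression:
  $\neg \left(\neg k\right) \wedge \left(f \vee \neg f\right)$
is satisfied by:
  {k: True}


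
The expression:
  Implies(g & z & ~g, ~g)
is always true.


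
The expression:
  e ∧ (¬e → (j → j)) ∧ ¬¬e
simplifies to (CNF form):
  e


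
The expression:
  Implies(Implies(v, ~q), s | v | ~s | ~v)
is always true.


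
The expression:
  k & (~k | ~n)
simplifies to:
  k & ~n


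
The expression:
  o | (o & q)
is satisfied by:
  {o: True}


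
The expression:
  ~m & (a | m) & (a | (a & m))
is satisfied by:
  {a: True, m: False}


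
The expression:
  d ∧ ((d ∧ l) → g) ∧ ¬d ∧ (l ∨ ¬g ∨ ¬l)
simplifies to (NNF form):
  False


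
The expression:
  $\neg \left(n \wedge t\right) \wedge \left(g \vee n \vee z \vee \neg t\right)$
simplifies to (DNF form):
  $\left(g \wedge \neg n\right) \vee \left(z \wedge \neg n\right) \vee \neg t$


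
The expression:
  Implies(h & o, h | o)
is always true.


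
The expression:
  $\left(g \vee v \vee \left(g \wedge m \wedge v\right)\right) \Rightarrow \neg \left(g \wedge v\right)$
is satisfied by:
  {g: False, v: False}
  {v: True, g: False}
  {g: True, v: False}


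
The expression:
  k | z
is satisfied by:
  {k: True, z: True}
  {k: True, z: False}
  {z: True, k: False}


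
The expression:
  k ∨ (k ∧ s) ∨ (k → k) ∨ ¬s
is always true.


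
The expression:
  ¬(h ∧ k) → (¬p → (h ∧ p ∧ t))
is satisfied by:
  {p: True, h: True, k: True}
  {p: True, h: True, k: False}
  {p: True, k: True, h: False}
  {p: True, k: False, h: False}
  {h: True, k: True, p: False}


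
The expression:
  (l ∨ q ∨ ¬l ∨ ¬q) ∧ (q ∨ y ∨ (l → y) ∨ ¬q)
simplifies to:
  True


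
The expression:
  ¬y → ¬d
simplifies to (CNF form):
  y ∨ ¬d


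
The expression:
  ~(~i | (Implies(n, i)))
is never true.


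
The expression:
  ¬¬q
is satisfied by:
  {q: True}


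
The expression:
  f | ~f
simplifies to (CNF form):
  True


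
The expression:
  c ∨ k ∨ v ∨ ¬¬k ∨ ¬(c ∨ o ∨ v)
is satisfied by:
  {c: True, k: True, v: True, o: False}
  {c: True, k: True, o: False, v: False}
  {c: True, v: True, o: False, k: False}
  {c: True, o: False, v: False, k: False}
  {k: True, v: True, o: False, c: False}
  {k: True, o: False, v: False, c: False}
  {v: True, k: False, o: False, c: False}
  {k: False, o: False, v: False, c: False}
  {k: True, c: True, o: True, v: True}
  {k: True, c: True, o: True, v: False}
  {c: True, o: True, v: True, k: False}
  {c: True, o: True, k: False, v: False}
  {v: True, o: True, k: True, c: False}
  {o: True, k: True, c: False, v: False}
  {o: True, v: True, c: False, k: False}


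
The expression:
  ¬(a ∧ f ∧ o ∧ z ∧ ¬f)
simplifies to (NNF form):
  True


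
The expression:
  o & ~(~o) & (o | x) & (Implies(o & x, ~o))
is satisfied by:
  {o: True, x: False}


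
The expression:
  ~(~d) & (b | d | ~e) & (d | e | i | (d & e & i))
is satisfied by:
  {d: True}


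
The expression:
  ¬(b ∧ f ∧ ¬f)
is always true.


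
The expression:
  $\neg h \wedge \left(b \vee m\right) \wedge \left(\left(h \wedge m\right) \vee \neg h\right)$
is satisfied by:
  {b: True, m: True, h: False}
  {b: True, h: False, m: False}
  {m: True, h: False, b: False}


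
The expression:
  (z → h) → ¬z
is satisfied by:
  {h: False, z: False}
  {z: True, h: False}
  {h: True, z: False}


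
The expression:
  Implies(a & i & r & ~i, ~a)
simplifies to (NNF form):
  True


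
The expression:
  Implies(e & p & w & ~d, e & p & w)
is always true.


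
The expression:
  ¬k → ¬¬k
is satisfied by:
  {k: True}


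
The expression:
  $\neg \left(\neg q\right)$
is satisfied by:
  {q: True}


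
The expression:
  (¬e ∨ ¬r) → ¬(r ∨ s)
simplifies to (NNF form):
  (e ∧ r) ∨ (¬r ∧ ¬s)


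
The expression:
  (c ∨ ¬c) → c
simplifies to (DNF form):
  c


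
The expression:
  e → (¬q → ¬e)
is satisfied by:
  {q: True, e: False}
  {e: False, q: False}
  {e: True, q: True}


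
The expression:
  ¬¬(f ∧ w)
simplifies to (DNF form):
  f ∧ w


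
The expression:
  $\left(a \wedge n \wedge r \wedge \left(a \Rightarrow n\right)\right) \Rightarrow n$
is always true.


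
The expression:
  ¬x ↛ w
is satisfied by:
  {w: True, x: False}
  {x: False, w: False}
  {x: True, w: True}


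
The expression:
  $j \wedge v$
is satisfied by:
  {j: True, v: True}


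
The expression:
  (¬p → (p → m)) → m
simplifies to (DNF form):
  m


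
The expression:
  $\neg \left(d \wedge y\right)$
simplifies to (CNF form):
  $\neg d \vee \neg y$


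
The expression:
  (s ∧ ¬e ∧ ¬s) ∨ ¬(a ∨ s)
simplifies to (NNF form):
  ¬a ∧ ¬s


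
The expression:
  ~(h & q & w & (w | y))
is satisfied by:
  {w: False, q: False, h: False}
  {h: True, w: False, q: False}
  {q: True, w: False, h: False}
  {h: True, q: True, w: False}
  {w: True, h: False, q: False}
  {h: True, w: True, q: False}
  {q: True, w: True, h: False}


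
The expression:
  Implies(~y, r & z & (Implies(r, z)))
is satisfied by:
  {y: True, z: True, r: True}
  {y: True, z: True, r: False}
  {y: True, r: True, z: False}
  {y: True, r: False, z: False}
  {z: True, r: True, y: False}


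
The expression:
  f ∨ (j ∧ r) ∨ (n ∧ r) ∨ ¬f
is always true.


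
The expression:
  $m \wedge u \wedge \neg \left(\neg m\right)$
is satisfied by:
  {m: True, u: True}


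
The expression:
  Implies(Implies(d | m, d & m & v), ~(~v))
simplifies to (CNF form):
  d | m | v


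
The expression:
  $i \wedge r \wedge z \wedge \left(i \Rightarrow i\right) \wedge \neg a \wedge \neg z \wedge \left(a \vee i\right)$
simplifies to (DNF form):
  $\text{False}$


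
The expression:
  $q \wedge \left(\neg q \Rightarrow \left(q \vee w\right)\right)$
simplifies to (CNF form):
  $q$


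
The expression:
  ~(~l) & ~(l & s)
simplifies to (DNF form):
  l & ~s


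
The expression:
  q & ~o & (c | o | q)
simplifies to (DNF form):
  q & ~o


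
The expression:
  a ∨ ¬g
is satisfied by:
  {a: True, g: False}
  {g: False, a: False}
  {g: True, a: True}


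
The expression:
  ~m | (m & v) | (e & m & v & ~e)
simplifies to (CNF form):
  v | ~m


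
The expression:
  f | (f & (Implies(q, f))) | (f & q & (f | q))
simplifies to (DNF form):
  f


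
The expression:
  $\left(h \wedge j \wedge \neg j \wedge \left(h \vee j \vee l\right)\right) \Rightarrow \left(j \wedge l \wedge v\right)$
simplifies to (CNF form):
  $\text{True}$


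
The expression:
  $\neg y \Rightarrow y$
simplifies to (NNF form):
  $y$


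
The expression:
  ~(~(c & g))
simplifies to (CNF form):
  c & g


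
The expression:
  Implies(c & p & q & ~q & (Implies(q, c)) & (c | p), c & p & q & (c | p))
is always true.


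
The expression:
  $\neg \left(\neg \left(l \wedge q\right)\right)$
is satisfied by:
  {q: True, l: True}


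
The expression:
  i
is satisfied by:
  {i: True}


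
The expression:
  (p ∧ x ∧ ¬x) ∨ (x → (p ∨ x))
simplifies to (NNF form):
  True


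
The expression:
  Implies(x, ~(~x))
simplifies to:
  True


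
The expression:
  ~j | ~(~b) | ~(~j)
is always true.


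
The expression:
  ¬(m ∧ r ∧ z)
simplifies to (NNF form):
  ¬m ∨ ¬r ∨ ¬z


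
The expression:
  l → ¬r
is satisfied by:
  {l: False, r: False}
  {r: True, l: False}
  {l: True, r: False}


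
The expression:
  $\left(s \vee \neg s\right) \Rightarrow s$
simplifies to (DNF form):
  $s$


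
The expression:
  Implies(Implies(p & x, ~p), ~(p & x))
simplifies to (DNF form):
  True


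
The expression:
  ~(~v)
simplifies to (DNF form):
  v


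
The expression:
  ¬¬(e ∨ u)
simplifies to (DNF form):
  e ∨ u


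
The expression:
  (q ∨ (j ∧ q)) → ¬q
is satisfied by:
  {q: False}


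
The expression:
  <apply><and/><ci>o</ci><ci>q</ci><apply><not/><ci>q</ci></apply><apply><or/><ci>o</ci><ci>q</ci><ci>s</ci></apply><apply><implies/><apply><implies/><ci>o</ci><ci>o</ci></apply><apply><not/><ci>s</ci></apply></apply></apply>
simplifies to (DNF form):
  <false/>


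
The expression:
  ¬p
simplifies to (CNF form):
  ¬p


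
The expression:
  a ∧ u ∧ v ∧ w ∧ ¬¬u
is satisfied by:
  {a: True, u: True, w: True, v: True}


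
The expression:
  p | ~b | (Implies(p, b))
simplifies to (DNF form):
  True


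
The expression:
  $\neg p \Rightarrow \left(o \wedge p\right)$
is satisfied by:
  {p: True}


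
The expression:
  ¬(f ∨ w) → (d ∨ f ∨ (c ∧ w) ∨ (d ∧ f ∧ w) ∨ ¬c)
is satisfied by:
  {w: True, d: True, f: True, c: False}
  {w: True, d: True, f: False, c: False}
  {w: True, f: True, c: False, d: False}
  {w: True, f: False, c: False, d: False}
  {d: True, f: True, c: False, w: False}
  {d: True, f: False, c: False, w: False}
  {f: True, d: False, c: False, w: False}
  {f: False, d: False, c: False, w: False}
  {w: True, d: True, c: True, f: True}
  {w: True, d: True, c: True, f: False}
  {w: True, c: True, f: True, d: False}
  {w: True, c: True, f: False, d: False}
  {c: True, d: True, f: True, w: False}
  {c: True, d: True, f: False, w: False}
  {c: True, f: True, d: False, w: False}


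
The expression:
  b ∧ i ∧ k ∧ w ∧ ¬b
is never true.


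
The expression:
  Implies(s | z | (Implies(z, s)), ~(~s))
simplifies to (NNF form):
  s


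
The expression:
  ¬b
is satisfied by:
  {b: False}


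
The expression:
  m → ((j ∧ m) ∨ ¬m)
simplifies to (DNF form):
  j ∨ ¬m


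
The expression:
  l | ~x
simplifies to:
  l | ~x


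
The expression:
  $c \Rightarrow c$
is always true.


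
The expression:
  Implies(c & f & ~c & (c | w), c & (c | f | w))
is always true.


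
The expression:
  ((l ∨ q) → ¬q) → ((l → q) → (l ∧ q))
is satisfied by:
  {q: True, l: True}
  {q: True, l: False}
  {l: True, q: False}


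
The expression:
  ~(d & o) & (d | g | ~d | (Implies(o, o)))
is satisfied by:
  {o: False, d: False}
  {d: True, o: False}
  {o: True, d: False}


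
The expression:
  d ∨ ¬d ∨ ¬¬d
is always true.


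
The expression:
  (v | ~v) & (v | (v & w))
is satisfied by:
  {v: True}


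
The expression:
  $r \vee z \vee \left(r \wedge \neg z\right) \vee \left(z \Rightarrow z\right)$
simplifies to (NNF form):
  $\text{True}$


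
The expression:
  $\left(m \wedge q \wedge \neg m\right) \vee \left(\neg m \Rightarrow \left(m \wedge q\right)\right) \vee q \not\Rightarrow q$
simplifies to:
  $m$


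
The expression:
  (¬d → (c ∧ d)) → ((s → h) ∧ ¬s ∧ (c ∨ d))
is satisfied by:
  {s: False, d: False}
  {d: True, s: False}
  {s: True, d: False}


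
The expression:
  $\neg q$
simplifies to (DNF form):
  $\neg q$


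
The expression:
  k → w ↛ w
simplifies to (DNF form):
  ¬k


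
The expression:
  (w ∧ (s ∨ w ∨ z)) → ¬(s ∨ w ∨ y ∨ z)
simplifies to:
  ¬w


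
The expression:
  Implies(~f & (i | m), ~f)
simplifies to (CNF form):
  True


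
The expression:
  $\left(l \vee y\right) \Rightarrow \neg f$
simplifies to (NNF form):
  $\left(\neg l \wedge \neg y\right) \vee \neg f$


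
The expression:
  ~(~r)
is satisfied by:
  {r: True}


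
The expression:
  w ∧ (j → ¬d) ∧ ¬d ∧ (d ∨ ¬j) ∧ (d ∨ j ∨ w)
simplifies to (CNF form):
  w ∧ ¬d ∧ ¬j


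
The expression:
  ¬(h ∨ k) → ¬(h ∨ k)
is always true.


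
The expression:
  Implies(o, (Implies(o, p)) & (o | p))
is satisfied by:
  {p: True, o: False}
  {o: False, p: False}
  {o: True, p: True}


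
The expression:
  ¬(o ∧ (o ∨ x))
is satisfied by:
  {o: False}


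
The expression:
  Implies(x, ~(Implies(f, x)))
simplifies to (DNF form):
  ~x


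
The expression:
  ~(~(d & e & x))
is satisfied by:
  {e: True, d: True, x: True}


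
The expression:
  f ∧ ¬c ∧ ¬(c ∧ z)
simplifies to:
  f ∧ ¬c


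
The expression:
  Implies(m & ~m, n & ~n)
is always true.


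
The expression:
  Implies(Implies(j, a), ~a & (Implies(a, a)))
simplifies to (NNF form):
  ~a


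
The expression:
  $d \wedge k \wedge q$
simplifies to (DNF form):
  $d \wedge k \wedge q$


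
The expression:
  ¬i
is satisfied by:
  {i: False}


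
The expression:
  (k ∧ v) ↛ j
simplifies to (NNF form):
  k ∧ v ∧ ¬j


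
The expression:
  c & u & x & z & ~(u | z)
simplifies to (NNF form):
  False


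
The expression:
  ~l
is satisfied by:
  {l: False}


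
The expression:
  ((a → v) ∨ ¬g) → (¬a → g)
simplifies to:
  a ∨ g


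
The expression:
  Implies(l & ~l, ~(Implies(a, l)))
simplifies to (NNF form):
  True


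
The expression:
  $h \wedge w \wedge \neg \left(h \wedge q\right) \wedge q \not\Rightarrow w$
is never true.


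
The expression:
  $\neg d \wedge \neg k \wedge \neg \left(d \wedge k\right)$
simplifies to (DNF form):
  $\neg d \wedge \neg k$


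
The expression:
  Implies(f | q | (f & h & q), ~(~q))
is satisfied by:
  {q: True, f: False}
  {f: False, q: False}
  {f: True, q: True}


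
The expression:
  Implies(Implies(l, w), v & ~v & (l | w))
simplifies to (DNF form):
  l & ~w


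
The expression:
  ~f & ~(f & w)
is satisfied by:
  {f: False}


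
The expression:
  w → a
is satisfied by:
  {a: True, w: False}
  {w: False, a: False}
  {w: True, a: True}


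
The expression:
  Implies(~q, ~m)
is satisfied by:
  {q: True, m: False}
  {m: False, q: False}
  {m: True, q: True}


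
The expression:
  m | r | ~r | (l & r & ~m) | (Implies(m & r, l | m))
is always true.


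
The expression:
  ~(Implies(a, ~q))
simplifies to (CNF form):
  a & q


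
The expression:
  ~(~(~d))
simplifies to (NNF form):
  ~d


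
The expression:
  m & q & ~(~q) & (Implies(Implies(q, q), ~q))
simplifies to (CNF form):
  False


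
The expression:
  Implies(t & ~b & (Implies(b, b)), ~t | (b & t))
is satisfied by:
  {b: True, t: False}
  {t: False, b: False}
  {t: True, b: True}


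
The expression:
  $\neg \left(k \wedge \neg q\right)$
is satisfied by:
  {q: True, k: False}
  {k: False, q: False}
  {k: True, q: True}


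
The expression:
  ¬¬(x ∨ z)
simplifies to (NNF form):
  x ∨ z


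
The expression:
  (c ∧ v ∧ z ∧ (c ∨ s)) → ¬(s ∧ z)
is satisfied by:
  {s: False, v: False, z: False, c: False}
  {c: True, s: False, v: False, z: False}
  {z: True, s: False, v: False, c: False}
  {c: True, z: True, s: False, v: False}
  {v: True, c: False, s: False, z: False}
  {c: True, v: True, s: False, z: False}
  {z: True, v: True, c: False, s: False}
  {c: True, z: True, v: True, s: False}
  {s: True, z: False, v: False, c: False}
  {c: True, s: True, z: False, v: False}
  {z: True, s: True, c: False, v: False}
  {c: True, z: True, s: True, v: False}
  {v: True, s: True, z: False, c: False}
  {c: True, v: True, s: True, z: False}
  {z: True, v: True, s: True, c: False}


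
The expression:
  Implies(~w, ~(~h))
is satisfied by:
  {h: True, w: True}
  {h: True, w: False}
  {w: True, h: False}


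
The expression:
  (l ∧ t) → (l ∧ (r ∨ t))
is always true.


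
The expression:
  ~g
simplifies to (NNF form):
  ~g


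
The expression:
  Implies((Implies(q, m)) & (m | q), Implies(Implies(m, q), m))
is always true.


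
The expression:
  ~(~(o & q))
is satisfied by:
  {o: True, q: True}


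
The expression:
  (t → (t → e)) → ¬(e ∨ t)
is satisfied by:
  {e: False}


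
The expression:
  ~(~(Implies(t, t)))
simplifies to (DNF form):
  True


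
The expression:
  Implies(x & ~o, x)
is always true.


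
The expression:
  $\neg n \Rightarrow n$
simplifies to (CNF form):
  $n$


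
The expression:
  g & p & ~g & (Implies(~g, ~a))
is never true.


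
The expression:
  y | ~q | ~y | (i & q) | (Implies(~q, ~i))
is always true.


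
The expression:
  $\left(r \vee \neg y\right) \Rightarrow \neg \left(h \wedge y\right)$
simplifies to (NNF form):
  $\neg h \vee \neg r \vee \neg y$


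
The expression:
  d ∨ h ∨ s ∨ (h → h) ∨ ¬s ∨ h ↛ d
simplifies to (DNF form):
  True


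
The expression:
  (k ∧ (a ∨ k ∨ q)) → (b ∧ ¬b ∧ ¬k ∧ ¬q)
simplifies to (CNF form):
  ¬k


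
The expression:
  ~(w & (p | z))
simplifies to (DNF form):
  ~w | (~p & ~z)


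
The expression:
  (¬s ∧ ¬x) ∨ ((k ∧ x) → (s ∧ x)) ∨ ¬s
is always true.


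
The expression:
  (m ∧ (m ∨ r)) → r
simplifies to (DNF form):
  r ∨ ¬m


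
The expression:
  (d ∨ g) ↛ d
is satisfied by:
  {g: True, d: False}


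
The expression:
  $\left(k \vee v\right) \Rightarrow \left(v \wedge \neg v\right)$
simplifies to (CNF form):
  $\neg k \wedge \neg v$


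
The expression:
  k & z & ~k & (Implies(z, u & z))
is never true.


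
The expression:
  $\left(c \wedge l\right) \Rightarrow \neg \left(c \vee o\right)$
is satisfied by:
  {l: False, c: False}
  {c: True, l: False}
  {l: True, c: False}


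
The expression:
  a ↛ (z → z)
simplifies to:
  False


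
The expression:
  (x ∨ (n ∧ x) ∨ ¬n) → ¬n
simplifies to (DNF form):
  ¬n ∨ ¬x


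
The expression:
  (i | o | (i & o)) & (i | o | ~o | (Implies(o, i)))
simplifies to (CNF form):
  i | o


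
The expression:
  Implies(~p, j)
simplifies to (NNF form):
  j | p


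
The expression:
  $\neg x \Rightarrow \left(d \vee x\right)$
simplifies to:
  $d \vee x$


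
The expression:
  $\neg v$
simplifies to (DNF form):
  $\neg v$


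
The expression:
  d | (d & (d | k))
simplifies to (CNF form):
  d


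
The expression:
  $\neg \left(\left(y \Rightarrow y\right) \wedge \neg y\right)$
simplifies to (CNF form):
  $y$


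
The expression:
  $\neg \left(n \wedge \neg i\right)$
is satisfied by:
  {i: True, n: False}
  {n: False, i: False}
  {n: True, i: True}


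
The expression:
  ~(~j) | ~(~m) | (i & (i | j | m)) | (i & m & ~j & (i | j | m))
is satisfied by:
  {i: True, m: True, j: True}
  {i: True, m: True, j: False}
  {i: True, j: True, m: False}
  {i: True, j: False, m: False}
  {m: True, j: True, i: False}
  {m: True, j: False, i: False}
  {j: True, m: False, i: False}


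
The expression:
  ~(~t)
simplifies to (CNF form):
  t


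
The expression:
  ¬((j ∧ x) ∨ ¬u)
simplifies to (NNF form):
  u ∧ (¬j ∨ ¬x)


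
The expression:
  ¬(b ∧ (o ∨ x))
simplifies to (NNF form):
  (¬o ∧ ¬x) ∨ ¬b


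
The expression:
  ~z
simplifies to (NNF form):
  ~z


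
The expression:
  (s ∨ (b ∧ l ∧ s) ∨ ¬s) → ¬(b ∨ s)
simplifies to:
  ¬b ∧ ¬s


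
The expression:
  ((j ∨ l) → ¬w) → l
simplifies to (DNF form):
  l ∨ (j ∧ w)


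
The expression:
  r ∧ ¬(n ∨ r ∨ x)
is never true.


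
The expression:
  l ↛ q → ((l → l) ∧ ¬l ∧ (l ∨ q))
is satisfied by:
  {q: True, l: False}
  {l: False, q: False}
  {l: True, q: True}


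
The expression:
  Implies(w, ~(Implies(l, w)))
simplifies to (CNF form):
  ~w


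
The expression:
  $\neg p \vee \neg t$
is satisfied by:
  {p: False, t: False}
  {t: True, p: False}
  {p: True, t: False}


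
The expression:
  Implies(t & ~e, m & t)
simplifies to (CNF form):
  e | m | ~t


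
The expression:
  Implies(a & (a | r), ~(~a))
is always true.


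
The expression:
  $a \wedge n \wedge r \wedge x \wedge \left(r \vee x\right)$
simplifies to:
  $a \wedge n \wedge r \wedge x$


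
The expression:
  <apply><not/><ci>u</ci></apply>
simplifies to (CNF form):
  <apply><not/><ci>u</ci></apply>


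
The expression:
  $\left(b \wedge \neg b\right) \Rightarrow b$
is always true.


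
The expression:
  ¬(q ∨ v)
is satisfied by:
  {q: False, v: False}


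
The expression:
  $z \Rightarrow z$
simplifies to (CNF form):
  $\text{True}$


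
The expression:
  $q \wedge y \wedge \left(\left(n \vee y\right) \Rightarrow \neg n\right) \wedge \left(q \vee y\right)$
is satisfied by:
  {y: True, q: True, n: False}


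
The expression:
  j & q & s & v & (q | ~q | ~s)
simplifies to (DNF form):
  j & q & s & v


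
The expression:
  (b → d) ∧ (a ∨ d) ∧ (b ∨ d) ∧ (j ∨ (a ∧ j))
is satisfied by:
  {j: True, d: True}


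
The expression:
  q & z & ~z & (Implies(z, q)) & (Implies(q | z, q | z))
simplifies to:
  False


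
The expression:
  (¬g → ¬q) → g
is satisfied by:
  {q: True, g: True}
  {q: True, g: False}
  {g: True, q: False}


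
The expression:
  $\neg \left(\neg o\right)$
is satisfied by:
  {o: True}


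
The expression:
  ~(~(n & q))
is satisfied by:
  {q: True, n: True}


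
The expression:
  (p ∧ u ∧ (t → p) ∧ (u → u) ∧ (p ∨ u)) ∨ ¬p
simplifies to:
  u ∨ ¬p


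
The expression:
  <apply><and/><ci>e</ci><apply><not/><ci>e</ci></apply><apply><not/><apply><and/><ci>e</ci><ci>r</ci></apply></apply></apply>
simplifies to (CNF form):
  <false/>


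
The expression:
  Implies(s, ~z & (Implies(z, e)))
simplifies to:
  ~s | ~z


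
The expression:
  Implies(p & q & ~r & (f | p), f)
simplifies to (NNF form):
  f | r | ~p | ~q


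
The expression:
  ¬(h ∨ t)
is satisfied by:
  {h: False, t: False}


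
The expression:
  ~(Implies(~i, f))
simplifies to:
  ~f & ~i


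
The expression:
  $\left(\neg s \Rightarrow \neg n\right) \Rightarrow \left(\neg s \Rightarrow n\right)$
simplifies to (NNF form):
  $n \vee s$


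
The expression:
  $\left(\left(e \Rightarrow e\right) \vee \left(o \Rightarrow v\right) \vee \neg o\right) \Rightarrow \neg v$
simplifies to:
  $\neg v$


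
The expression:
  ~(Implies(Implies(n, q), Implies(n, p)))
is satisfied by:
  {q: True, n: True, p: False}


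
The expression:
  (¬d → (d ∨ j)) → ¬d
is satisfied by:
  {d: False}


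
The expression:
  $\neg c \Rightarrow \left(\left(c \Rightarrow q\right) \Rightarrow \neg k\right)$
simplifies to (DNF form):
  $c \vee \neg k$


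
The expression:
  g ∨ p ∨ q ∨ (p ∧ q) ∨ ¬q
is always true.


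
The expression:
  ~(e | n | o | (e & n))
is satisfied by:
  {n: False, e: False, o: False}


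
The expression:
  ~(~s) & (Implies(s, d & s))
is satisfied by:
  {s: True, d: True}


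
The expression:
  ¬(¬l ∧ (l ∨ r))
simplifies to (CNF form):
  l ∨ ¬r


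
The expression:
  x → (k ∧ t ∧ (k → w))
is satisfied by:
  {w: True, k: True, t: True, x: False}
  {w: True, k: True, t: False, x: False}
  {w: True, t: True, k: False, x: False}
  {w: True, t: False, k: False, x: False}
  {k: True, t: True, w: False, x: False}
  {k: True, t: False, w: False, x: False}
  {t: True, w: False, k: False, x: False}
  {t: False, w: False, k: False, x: False}
  {x: True, w: True, k: True, t: True}


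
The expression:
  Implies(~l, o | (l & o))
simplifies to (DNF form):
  l | o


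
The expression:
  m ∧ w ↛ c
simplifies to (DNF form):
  m ∧ w ∧ ¬c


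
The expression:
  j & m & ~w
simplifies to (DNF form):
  j & m & ~w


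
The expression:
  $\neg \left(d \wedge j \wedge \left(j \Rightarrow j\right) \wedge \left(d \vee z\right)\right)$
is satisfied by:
  {d: False, j: False}
  {j: True, d: False}
  {d: True, j: False}


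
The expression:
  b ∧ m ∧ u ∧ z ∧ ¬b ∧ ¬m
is never true.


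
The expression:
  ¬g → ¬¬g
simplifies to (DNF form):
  g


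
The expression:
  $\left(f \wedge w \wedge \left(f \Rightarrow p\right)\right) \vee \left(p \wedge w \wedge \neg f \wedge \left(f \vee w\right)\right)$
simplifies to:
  $p \wedge w$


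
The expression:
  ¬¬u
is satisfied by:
  {u: True}


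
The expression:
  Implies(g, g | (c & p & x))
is always true.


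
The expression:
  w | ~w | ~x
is always true.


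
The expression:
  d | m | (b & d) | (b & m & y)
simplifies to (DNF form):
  d | m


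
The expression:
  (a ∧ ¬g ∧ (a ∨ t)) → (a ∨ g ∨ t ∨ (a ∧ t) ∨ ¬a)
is always true.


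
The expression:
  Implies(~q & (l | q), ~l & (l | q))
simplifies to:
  q | ~l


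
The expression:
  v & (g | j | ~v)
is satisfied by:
  {g: True, j: True, v: True}
  {g: True, v: True, j: False}
  {j: True, v: True, g: False}


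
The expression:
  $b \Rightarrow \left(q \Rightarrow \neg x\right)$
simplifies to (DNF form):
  $\neg b \vee \neg q \vee \neg x$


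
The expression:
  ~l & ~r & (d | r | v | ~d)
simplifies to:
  ~l & ~r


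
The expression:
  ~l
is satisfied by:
  {l: False}


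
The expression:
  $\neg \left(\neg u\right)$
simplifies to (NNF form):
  $u$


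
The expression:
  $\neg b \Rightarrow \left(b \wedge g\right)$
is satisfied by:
  {b: True}


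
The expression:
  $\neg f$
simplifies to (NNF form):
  $\neg f$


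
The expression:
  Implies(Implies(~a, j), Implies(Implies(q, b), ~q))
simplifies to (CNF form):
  (~a | ~b | ~q) & (~b | ~j | ~q)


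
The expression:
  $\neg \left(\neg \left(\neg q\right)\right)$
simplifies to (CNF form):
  $\neg q$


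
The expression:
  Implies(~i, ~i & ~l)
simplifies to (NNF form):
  i | ~l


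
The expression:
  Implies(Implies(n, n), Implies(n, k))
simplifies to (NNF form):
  k | ~n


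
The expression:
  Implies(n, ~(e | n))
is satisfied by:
  {n: False}


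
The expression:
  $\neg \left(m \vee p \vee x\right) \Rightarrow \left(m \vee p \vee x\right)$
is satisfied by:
  {x: True, m: True, p: True}
  {x: True, m: True, p: False}
  {x: True, p: True, m: False}
  {x: True, p: False, m: False}
  {m: True, p: True, x: False}
  {m: True, p: False, x: False}
  {p: True, m: False, x: False}
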